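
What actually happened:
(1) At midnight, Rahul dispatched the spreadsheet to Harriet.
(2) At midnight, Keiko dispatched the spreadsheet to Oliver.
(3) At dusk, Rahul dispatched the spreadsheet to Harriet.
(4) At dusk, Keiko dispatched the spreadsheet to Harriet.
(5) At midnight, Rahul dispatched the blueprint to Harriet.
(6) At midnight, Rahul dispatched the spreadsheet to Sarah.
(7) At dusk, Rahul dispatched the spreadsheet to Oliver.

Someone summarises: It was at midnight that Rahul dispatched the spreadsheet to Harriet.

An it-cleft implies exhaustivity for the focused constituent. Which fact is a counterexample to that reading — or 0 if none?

Focus of the cleft: "at midnight" (the setting). Presupposed background: agent = Rahul, thing = the spreadsheet, recipient = Harriet.
The exhaustive reading says no other setting fits that background.
But fact (3) also has agent = Rahul, thing = the spreadsheet, recipient = Harriet, with setting = at dusk — so the exhaustive reading fails.

3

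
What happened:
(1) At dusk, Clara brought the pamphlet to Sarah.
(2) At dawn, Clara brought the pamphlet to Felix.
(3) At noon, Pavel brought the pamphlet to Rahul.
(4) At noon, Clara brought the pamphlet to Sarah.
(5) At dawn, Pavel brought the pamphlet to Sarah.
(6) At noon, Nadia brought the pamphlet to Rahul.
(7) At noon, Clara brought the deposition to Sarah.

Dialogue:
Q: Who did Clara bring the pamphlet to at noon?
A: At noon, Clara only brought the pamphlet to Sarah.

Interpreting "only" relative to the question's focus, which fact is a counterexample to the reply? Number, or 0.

Answering "Who did ... to ...?" puts focus on the recipient — here, "Sarah".
"Only" then excludes alternative recipients while the background — agent = Clara, thing = the pamphlet, setting = at noon — is held fixed.
No fact keeps agent = Clara, thing = the pamphlet, setting = at noon while changing the recipient; every other fact differs on something backgrounded. The reply stands.
(Fact (1) would refute a reading with focus on the setting — but that is not what the question asks.)

0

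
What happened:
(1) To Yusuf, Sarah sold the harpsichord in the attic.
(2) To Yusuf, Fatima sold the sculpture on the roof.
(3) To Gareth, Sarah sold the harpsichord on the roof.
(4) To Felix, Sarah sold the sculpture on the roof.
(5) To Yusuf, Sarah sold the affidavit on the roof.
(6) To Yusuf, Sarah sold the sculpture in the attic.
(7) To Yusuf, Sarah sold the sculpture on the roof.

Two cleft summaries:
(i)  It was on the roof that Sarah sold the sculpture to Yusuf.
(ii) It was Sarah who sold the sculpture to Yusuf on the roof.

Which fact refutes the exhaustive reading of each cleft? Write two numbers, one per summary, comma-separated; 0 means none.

(i): focus "on the roof". Looking for agent = Sarah, thing = the sculpture, recipient = Yusuf with some other setting — fact (6) has in the attic there. Refuted.
(ii): focus "Sarah". Looking for thing = the sculpture, recipient = Yusuf, setting = on the roof with some other agent — fact (2) has Fatima there. Refuted.

6, 2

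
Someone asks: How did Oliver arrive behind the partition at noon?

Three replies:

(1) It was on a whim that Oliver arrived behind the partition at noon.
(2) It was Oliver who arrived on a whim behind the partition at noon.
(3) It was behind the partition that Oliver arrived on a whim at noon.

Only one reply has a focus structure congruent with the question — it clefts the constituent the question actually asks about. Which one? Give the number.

The question word "how" targets the manner.
Option (1) clefts "on a whim" — that matches what the question asks about.
Option (2) clefts "Oliver" — the subject (agent), not what was asked.
Option (3) clefts "behind the partition" — the location, not what was asked.
So the congruent reply is (1).

1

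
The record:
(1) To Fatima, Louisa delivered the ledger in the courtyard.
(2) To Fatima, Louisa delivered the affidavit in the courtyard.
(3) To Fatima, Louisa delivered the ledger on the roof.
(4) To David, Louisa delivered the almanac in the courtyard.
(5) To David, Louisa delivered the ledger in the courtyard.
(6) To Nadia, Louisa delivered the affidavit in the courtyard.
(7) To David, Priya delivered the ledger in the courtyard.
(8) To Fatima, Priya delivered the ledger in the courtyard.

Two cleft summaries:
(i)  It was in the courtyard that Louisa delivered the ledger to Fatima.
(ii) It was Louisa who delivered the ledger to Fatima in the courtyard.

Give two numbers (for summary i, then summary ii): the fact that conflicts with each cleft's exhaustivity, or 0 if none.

Summary (i) focuses "in the courtyard" (the setting); background Louisa as agent and the ledger as thing and Fatima as recipient. Fact (3) matches that background with setting = on the roof — refutes (i).
Summary (ii) focuses "Louisa" (the agent); background the ledger as thing and Fatima as recipient and in the courtyard as setting. Fact (8) matches that background with agent = Priya — refutes (ii).

3, 8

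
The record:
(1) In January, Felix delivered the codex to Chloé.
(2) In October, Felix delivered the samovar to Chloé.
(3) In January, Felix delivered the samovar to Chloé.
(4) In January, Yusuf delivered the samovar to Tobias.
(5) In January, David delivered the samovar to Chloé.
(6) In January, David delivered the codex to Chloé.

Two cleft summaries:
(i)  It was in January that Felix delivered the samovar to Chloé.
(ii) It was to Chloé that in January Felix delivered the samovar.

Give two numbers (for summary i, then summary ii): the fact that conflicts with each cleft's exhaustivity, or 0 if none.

2, 0

Summary (i) focuses "in January" (the setting); background agent = Felix, thing = the samovar, recipient = Chloé. Fact (2) matches that background with setting = in October — refutes (i).
Summary (ii) focuses "Chloé" (the recipient); background agent = Felix, thing = the samovar, setting = in January. No fact matches that background with a different recipient, so 0.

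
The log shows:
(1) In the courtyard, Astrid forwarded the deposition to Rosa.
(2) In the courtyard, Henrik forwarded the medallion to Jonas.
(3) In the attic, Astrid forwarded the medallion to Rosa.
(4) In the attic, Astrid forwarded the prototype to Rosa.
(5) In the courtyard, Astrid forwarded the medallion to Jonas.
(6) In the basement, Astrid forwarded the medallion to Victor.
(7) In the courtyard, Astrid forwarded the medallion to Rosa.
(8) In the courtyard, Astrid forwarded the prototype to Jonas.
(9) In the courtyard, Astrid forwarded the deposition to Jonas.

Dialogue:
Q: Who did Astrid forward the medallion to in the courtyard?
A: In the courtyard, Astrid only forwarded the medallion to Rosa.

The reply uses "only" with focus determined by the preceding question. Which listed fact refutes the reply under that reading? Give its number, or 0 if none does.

5

The question "Who did ... to ...?" targets the recipient, so in the reply the focus falls on "Rosa".
"Only" then excludes alternative recipients while the background — Astrid as agent and the medallion as thing and in the courtyard as setting — is held fixed.
Fact (5) keeps Astrid as agent and the medallion as thing and in the courtyard as setting but has recipient = Jonas; that refutes the reply.
(Fact (3) would refute a reading with focus on the setting — but that is not what the question asks.)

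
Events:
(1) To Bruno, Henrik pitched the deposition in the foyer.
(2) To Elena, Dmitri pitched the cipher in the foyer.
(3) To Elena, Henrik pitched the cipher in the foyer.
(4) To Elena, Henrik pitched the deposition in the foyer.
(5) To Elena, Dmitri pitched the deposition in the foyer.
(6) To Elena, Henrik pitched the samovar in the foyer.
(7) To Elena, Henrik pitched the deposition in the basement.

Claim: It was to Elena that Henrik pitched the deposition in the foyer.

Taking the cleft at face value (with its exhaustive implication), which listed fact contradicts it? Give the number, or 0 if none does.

1

The cleft puts "Elena" in focus and presupposes the open proposition with agent = Henrik, thing = the deposition, setting = in the foyer.
The exhaustive reading says no other recipient fits that background.
But fact (1) also has agent = Henrik, thing = the deposition, setting = in the foyer, with recipient = Bruno — so the exhaustive reading fails.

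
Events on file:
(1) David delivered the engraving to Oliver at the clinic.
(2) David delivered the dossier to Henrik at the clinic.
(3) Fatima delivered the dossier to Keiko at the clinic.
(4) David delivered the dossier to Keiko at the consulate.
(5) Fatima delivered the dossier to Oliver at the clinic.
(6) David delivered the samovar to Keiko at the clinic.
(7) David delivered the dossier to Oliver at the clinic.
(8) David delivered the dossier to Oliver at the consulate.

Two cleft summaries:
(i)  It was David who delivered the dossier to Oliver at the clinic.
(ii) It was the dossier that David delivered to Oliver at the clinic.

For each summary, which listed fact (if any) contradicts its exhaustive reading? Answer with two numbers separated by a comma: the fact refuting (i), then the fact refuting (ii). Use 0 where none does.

Summary (i) focuses "David" (the agent); background the dossier as thing and Oliver as recipient and at the clinic as setting. Fact (5) matches that background with agent = Fatima — refutes (i).
Summary (ii) focuses "the dossier" (the thing); background David as agent and Oliver as recipient and at the clinic as setting. Fact (1) matches that background with thing = the engraving — refutes (ii).

5, 1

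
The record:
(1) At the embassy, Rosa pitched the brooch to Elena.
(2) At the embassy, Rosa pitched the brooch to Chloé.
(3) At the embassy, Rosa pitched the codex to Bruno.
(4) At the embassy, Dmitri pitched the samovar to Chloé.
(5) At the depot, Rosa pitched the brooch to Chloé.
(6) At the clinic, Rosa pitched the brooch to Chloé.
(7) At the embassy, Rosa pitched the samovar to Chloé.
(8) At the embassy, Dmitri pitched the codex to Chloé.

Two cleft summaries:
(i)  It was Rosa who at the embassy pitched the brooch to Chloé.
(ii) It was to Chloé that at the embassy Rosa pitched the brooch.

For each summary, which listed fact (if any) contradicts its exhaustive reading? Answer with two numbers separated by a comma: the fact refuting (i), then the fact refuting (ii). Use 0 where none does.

Summary (i) focuses "Rosa" (the agent); background thing = the brooch, recipient = Chloé, setting = at the embassy. No fact matches that background with a different agent, so 0.
Summary (ii) focuses "Chloé" (the recipient); background agent = Rosa, thing = the brooch, setting = at the embassy. Fact (1) matches that background with recipient = Elena — refutes (ii).

0, 1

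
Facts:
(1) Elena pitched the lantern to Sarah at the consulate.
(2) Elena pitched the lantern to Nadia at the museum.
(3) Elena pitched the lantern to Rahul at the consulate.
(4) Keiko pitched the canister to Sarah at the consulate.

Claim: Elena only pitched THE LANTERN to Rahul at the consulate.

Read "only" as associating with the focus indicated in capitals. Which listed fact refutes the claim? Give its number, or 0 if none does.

0

Focus (in capitals) is "the lantern" — the thing. "Only" excludes alternative things while holding fixed agent = Elena, recipient = Rahul, setting = at the consulate.
No fact matches agent = Elena, recipient = Rahul, setting = at the consulate with a different thing — every other fact differs on at least one backgrounded slot. So no fact refutes it.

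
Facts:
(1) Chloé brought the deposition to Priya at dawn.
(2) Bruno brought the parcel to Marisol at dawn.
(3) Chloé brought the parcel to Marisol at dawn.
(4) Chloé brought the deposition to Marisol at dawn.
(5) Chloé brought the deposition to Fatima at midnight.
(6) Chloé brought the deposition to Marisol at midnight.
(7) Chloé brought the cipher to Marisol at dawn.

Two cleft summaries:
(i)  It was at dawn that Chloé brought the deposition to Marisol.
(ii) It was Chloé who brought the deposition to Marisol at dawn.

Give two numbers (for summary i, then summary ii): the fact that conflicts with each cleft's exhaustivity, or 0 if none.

6, 0

(i): focus "at dawn". Looking for agent = Chloé, thing = the deposition, recipient = Marisol with some other setting — fact (6) has at midnight there. Refuted.
(ii): focus "Chloé". No fact shares thing = the deposition, recipient = Marisol, setting = at dawn with a different agent. 0.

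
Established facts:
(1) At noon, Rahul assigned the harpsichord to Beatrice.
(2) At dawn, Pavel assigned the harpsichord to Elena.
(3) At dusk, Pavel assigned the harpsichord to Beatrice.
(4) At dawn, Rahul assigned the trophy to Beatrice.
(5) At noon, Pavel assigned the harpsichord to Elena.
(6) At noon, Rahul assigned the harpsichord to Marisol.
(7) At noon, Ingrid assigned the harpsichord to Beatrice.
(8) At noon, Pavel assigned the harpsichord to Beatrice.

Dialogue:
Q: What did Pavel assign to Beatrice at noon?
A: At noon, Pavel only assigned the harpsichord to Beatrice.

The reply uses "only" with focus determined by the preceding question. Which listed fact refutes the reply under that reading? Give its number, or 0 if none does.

0

Answering "What did ...?" puts focus on the thing — here, "the harpsichord".
"Only" then excludes alternative things while the background — Pavel as agent and Beatrice as recipient and at noon as setting — is held fixed.
No listed fact shares that background with another thing. Nothing contradicts the reply.
(Fact (3) would refute a reading with focus on the setting — but that is not what the question asks.)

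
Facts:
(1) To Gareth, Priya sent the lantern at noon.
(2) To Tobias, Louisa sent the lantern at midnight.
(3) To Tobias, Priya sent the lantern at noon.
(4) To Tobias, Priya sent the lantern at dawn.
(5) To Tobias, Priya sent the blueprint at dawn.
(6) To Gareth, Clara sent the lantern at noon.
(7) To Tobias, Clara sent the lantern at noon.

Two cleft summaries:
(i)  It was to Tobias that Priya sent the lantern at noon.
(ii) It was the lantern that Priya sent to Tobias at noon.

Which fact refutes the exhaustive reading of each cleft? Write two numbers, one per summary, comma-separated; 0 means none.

(i): focus "Tobias". Looking for agent = Priya, thing = the lantern, setting = at noon with some other recipient — fact (1) has Gareth there. Refuted.
(ii): focus "the lantern". No fact shares agent = Priya, recipient = Tobias, setting = at noon with a different thing. 0.

1, 0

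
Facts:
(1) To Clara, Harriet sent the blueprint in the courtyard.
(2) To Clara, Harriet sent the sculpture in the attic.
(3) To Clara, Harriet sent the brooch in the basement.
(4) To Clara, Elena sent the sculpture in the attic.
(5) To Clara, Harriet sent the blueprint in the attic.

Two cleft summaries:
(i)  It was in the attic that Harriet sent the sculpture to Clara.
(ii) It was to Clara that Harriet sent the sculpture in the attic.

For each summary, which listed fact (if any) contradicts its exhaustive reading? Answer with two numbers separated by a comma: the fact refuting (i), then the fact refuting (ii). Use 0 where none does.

(i): focus "in the attic". No fact shares agent = Harriet, thing = the sculpture, recipient = Clara with a different setting. 0.
(ii): focus "Clara". No fact shares agent = Harriet, thing = the sculpture, setting = in the attic with a different recipient. 0.

0, 0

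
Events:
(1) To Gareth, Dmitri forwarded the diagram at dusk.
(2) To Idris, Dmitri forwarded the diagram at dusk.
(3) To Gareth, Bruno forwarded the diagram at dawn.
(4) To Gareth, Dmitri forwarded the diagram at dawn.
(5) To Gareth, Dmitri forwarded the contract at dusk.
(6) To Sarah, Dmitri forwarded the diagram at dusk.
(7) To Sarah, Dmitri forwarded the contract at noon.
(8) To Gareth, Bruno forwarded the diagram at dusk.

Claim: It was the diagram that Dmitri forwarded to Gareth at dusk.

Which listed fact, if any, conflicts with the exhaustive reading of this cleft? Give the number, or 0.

5

Focus of the cleft: "the diagram" (the thing). Presupposed background: Dmitri as agent and Gareth as recipient and at dusk as setting.
Exhaustivity: the diagram is the only thing satisfying that background.
Fact (5) shares the background but with thing = the contract; exhaustivity is violated.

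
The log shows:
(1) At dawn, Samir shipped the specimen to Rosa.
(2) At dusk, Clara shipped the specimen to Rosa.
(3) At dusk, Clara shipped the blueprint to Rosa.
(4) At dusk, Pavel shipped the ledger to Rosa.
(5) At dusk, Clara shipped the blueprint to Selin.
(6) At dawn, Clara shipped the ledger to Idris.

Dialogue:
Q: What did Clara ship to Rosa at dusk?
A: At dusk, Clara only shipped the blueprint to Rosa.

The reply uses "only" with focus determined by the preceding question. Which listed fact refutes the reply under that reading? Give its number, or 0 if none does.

2

Answering "What did ...?" puts focus on the thing — here, "the blueprint".
So "only" ranges over things; the rest (same agent, recipient, setting (Clara / Rosa / at dusk)) is presupposed.
Fact (2) keeps same agent, recipient, setting (Clara / Rosa / at dusk) but has thing = the specimen; that refutes the reply.
(Fact (5) would refute a reading with focus on the recipient — but that is not what the question asks.)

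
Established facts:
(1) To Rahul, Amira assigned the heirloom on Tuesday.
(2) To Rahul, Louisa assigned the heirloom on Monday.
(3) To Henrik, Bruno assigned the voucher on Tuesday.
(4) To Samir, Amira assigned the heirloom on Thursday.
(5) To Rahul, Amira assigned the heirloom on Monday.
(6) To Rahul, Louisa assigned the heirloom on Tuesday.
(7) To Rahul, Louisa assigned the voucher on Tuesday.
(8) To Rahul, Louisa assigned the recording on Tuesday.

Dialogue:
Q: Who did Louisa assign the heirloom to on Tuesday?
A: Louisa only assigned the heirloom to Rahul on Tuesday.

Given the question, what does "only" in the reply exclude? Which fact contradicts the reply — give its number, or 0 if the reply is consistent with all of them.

The question "Who did ... to ...?" targets the recipient, so in the reply the focus falls on "Rahul".
"Only" then excludes alternative recipients while the background — same agent, thing, setting (Louisa / the heirloom / on Tuesday) — is held fixed.
No listed fact shares that background with another recipient. Nothing contradicts the reply.
(Fact (7) would refute a reading with focus on the thing — but that is not what the question asks.)

0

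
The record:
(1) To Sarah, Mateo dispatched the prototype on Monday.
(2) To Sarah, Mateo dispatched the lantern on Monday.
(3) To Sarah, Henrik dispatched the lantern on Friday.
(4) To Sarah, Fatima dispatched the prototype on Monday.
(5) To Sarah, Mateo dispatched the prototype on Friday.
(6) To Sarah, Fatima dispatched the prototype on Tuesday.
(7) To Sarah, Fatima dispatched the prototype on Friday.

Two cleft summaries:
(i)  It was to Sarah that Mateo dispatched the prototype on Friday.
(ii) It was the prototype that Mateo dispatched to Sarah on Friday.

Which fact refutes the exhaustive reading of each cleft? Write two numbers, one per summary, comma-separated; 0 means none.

Summary (i) focuses "Sarah" (the recipient); background same agent, thing, setting (Mateo / the prototype / on Friday). No fact matches that background with a different recipient, so 0.
Summary (ii) focuses "the prototype" (the thing); background same agent, recipient, setting (Mateo / Sarah / on Friday). No fact matches that background with a different thing, so 0.

0, 0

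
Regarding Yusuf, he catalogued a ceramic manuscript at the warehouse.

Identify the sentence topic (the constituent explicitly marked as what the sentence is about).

Yusuf

The construction explicitly marks "Yusuf" as what the sentence is about — the topic.
The remainder of the clause is the comment (what is said about the topic).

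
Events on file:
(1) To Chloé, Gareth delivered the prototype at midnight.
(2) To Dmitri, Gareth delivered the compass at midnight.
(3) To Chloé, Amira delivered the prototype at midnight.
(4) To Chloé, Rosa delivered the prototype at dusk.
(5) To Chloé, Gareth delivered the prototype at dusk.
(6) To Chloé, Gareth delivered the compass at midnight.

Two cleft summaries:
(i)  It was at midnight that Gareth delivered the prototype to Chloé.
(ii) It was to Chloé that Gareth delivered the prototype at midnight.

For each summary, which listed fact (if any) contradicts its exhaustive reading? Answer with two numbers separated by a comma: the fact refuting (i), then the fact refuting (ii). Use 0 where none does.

Summary (i) focuses "at midnight" (the setting); background same agent, thing, recipient (Gareth / the prototype / Chloé). Fact (5) matches that background with setting = at dusk — refutes (i).
Summary (ii) focuses "Chloé" (the recipient); background same agent, thing, setting (Gareth / the prototype / at midnight). No fact matches that background with a different recipient, so 0.

5, 0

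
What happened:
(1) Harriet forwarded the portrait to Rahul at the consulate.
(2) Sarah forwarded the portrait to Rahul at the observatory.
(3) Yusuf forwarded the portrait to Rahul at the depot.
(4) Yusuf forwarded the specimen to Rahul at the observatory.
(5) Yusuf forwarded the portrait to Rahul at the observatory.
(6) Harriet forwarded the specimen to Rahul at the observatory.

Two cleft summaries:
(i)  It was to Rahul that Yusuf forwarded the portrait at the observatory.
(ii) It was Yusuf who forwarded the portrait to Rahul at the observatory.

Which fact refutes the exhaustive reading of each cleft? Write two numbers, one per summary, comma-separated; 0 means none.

Summary (i) focuses "Rahul" (the recipient); background agent = Yusuf, thing = the portrait, setting = at the observatory. No fact matches that background with a different recipient, so 0.
Summary (ii) focuses "Yusuf" (the agent); background thing = the portrait, recipient = Rahul, setting = at the observatory. Fact (2) matches that background with agent = Sarah — refutes (ii).

0, 2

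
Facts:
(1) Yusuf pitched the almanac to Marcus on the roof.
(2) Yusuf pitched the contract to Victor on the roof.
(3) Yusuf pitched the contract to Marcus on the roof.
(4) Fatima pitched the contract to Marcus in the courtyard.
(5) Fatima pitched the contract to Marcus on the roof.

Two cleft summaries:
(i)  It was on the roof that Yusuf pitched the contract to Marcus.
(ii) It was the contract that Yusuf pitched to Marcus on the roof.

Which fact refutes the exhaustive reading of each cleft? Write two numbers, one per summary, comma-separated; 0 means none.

0, 1

Summary (i) focuses "on the roof" (the setting); background agent = Yusuf, thing = the contract, recipient = Marcus. No fact matches that background with a different setting, so 0.
Summary (ii) focuses "the contract" (the thing); background agent = Yusuf, recipient = Marcus, setting = on the roof. Fact (1) matches that background with thing = the almanac — refutes (ii).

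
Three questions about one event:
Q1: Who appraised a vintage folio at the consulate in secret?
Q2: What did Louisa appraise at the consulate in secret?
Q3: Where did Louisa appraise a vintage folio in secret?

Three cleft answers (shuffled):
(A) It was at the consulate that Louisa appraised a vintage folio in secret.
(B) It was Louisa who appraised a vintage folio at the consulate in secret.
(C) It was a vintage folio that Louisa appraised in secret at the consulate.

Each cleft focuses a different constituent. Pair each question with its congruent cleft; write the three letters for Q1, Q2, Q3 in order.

Q1 asks about the subject (agent); cleft (B) focuses "Louisa", which is the subject (agent) — so Q1 → B.
Q2 asks about the direct object; cleft (C) focuses "a vintage folio", which is the direct object — so Q2 → C.
Q3 asks about the location; cleft (A) focuses "at the consulate", which is the location — so Q3 → A.
Mapping: Q1→B, Q2→C, Q3→A.

BCA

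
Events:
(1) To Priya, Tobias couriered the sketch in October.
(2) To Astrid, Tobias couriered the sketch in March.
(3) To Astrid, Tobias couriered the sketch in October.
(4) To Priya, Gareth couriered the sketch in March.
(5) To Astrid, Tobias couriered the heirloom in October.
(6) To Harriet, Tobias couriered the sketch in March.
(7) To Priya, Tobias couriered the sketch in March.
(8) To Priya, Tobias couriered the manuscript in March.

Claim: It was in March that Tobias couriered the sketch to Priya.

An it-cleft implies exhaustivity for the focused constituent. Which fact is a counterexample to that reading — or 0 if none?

1

Focus of the cleft: "in March" (the setting). Presupposed background: Tobias as agent and the sketch as thing and Priya as recipient.
Exhaustivity: in March is the only setting satisfying that background.
But fact (1) also has Tobias as agent and the sketch as thing and Priya as recipient, with setting = in October — so the exhaustive reading fails.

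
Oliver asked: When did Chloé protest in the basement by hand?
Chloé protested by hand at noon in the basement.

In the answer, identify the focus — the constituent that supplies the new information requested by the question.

at noon

The wh-word "when" asks about the time.
In the answer, "Chloé", "by hand" and "in the basement" are given — repeated from the question.
The constituent filling the time gap is "at noon"; that is the focus and would carry nuclear stress.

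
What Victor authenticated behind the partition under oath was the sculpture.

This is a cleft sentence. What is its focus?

In a pseudo-cleft "What ... was X", the post-copular constituent X is the focus.
Here the focus is "the sculpture". The backgrounded (presupposed) material includes "Victor", "under oath" and "behind the partition".

the sculpture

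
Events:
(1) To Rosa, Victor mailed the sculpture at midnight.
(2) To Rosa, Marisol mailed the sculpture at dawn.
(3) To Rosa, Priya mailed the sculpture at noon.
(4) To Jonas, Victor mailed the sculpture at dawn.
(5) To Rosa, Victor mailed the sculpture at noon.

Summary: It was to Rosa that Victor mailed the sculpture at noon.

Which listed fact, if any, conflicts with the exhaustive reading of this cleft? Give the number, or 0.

The cleft puts "Rosa" in focus and presupposes the open proposition with Victor as agent and the sculpture as thing and at noon as setting.
Exhaustivity: Rosa is the only recipient satisfying that background.
No listed fact matches the background with a different recipient. Exhaustivity holds.

0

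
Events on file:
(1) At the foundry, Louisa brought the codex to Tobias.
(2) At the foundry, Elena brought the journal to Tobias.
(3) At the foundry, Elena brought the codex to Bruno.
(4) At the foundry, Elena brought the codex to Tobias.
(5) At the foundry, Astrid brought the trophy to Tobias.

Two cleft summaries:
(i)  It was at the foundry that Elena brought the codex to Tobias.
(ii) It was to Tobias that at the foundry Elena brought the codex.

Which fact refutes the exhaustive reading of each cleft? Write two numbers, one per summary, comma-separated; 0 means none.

0, 3

(i): focus "at the foundry". No fact shares agent = Elena, thing = the codex, recipient = Tobias with a different setting. 0.
(ii): focus "Tobias". Looking for agent = Elena, thing = the codex, setting = at the foundry with some other recipient — fact (3) has Bruno there. Refuted.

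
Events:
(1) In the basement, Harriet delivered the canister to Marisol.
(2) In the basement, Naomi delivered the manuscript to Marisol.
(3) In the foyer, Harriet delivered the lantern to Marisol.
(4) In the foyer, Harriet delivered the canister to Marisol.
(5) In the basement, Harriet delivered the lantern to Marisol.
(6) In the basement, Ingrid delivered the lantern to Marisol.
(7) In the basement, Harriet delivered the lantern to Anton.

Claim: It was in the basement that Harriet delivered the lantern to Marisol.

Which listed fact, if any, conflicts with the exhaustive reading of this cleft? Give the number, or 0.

3

The cleft puts "in the basement" in focus and presupposes the open proposition with same agent, thing, recipient (Harriet / the lantern / Marisol).
Exhaustivity: in the basement is the only setting satisfying that background.
Fact (3) shares the background but with setting = in the foyer; exhaustivity is violated.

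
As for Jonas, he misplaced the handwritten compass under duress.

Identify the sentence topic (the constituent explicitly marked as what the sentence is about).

Jonas

The construction explicitly marks "Jonas" as what the sentence is about — the topic.
The remainder of the clause is the comment (what is said about the topic).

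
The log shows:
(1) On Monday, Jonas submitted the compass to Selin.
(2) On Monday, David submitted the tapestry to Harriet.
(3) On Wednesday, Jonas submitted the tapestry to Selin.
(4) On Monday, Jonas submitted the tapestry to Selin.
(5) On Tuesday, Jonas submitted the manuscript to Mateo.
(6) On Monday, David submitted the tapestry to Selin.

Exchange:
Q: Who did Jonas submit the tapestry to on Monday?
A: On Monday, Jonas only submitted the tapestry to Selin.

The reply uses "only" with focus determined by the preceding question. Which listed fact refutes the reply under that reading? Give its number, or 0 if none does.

0

The question "Who did ... to ...?" targets the recipient, so in the reply the focus falls on "Selin".
"Only" then excludes alternative recipients while the background — agent = Jonas, thing = the tapestry, setting = on Monday — is held fixed.
No fact keeps agent = Jonas, thing = the tapestry, setting = on Monday while changing the recipient; every other fact differs on something backgrounded. The reply stands.
(Fact (3) would refute a reading with focus on the setting — but that is not what the question asks.)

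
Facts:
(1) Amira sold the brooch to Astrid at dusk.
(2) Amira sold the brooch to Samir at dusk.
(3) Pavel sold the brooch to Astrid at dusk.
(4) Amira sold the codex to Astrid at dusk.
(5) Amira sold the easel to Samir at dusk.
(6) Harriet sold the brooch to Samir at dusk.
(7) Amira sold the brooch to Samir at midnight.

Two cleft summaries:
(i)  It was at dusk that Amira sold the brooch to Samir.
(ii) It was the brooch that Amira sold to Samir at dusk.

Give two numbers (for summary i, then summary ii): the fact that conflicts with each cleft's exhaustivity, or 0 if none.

7, 5

Summary (i) focuses "at dusk" (the setting); background same agent, thing, recipient (Amira / the brooch / Samir). Fact (7) matches that background with setting = at midnight — refutes (i).
Summary (ii) focuses "the brooch" (the thing); background same agent, recipient, setting (Amira / Samir / at dusk). Fact (5) matches that background with thing = the easel — refutes (ii).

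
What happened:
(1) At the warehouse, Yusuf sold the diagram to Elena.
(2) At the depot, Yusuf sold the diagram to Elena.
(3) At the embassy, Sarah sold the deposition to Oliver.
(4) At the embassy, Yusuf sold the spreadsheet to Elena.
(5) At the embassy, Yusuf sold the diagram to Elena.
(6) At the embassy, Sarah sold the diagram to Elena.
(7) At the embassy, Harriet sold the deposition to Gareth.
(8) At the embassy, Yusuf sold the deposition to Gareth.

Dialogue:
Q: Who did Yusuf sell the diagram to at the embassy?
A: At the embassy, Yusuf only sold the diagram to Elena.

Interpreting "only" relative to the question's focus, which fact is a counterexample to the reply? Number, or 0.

0

The question "Who did ... to ...?" targets the recipient, so in the reply the focus falls on "Elena".
So "only" ranges over recipients; the rest (same agent, thing, setting (Yusuf / the diagram / at the embassy)) is presupposed.
No listed fact shares that background with another recipient. Nothing contradicts the reply.
(Fact (1) would refute a reading with focus on the setting — but that is not what the question asks.)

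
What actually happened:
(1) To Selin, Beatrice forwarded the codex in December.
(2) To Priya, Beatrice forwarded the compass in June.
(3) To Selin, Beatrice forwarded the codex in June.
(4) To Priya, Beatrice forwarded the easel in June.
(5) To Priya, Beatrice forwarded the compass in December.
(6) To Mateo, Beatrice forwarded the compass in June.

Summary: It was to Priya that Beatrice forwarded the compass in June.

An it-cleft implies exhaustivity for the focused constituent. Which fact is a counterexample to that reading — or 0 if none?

Focus of the cleft: "Priya" (the recipient). Presupposed background: agent = Beatrice, thing = the compass, setting = in June.
Exhaustivity: Priya is the only recipient satisfying that background.
Fact (6) shares the background but with recipient = Mateo; exhaustivity is violated.

6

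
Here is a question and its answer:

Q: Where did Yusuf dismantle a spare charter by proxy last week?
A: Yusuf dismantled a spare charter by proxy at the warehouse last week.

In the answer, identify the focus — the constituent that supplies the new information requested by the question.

The wh-word "where" asks about the location.
In the answer, "Yusuf", "a spare charter", "by proxy" and "last week" are given — repeated from the question.
The constituent filling the location gap is "at the warehouse"; that is the focus and would carry nuclear stress.

at the warehouse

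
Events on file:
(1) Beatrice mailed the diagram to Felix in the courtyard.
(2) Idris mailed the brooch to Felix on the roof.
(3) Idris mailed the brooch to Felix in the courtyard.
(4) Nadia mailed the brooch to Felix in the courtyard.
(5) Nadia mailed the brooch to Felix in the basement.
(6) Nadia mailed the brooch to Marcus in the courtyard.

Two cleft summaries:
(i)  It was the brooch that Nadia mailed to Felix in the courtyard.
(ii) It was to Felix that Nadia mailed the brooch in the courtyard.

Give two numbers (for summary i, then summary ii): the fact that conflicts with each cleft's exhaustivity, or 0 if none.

0, 6

Summary (i) focuses "the brooch" (the thing); background agent = Nadia, recipient = Felix, setting = in the courtyard. No fact matches that background with a different thing, so 0.
Summary (ii) focuses "Felix" (the recipient); background agent = Nadia, thing = the brooch, setting = in the courtyard. Fact (6) matches that background with recipient = Marcus — refutes (ii).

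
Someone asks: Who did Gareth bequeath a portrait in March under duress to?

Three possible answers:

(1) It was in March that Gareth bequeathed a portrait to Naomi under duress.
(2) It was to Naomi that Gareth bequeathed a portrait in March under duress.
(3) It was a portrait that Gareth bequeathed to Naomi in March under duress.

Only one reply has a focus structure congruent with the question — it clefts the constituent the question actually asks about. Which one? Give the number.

2

The question word "who" targets the recipient.
Option (1) clefts "in March" — the time, not what was asked.
Option (2) clefts "to Naomi" — that matches what the question asks about.
Option (3) clefts "a portrait" — the direct object, not what was asked.
So the congruent reply is (2).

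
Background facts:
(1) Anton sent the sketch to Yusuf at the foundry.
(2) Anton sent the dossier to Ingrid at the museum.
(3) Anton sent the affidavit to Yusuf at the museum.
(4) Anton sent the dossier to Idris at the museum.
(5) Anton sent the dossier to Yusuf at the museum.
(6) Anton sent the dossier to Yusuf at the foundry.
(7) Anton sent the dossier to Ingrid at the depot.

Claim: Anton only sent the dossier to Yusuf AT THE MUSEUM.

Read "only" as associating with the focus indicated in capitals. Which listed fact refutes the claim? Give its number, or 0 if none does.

Focus (in capitals) is "at the museum" — the setting. "Only" excludes alternative settings while holding fixed Anton as agent and the dossier as thing and Yusuf as recipient.
Fact (6) matches on Anton as agent and the dossier as thing and Yusuf as recipient, but has setting = at the foundry instead. That refutes the claim.

6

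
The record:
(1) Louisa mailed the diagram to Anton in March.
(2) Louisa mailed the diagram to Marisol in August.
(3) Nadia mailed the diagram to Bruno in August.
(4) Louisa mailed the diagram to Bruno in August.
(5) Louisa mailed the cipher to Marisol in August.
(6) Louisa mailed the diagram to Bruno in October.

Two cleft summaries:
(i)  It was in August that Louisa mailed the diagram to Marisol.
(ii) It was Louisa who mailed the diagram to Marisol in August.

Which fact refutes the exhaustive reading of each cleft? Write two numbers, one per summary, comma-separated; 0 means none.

(i): focus "in August". No fact shares Louisa as agent and the diagram as thing and Marisol as recipient with a different setting. 0.
(ii): focus "Louisa". No fact shares the diagram as thing and Marisol as recipient and in August as setting with a different agent. 0.

0, 0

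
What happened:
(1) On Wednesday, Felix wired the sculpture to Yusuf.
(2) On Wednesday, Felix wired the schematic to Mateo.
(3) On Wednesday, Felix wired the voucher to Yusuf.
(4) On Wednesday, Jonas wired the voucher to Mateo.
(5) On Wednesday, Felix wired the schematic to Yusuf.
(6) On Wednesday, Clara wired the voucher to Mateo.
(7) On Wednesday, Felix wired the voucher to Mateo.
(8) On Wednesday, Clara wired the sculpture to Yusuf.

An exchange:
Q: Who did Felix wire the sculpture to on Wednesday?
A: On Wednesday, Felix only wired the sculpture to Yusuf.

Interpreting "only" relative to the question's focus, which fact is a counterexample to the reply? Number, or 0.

0

Answering "Who did ... to ...?" puts focus on the recipient — here, "Yusuf".
So "only" ranges over recipients; the rest (Felix as agent and the sculpture as thing and on Wednesday as setting) is presupposed.
No fact keeps Felix as agent and the sculpture as thing and on Wednesday as setting while changing the recipient; every other fact differs on something backgrounded. The reply stands.
(Fact (3) would refute a reading with focus on the thing — but that is not what the question asks.)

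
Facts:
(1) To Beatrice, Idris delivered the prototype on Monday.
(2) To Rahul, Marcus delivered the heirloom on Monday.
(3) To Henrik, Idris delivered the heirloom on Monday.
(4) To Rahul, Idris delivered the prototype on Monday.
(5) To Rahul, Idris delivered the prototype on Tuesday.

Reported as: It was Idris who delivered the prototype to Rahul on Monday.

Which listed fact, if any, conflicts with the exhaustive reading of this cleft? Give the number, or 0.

0

The cleft puts "Idris" in focus and presupposes the open proposition with same thing, recipient, setting (the prototype / Rahul / on Monday).
The exhaustive reading says no other agent fits that background.
No listed fact matches the background with a different agent. Exhaustivity holds.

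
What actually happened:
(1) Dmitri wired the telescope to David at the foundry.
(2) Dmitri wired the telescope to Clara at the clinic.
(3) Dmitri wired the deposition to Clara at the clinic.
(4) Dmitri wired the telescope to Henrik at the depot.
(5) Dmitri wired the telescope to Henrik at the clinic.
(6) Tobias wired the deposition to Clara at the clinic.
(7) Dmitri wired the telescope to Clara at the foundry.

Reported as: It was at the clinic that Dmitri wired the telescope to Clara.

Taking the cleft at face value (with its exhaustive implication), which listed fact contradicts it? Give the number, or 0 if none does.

7

The cleft puts "at the clinic" in focus and presupposes the open proposition with Dmitri as agent and the telescope as thing and Clara as recipient.
Exhaustivity: at the clinic is the only setting satisfying that background.
Fact (7) shares the background but with setting = at the foundry; exhaustivity is violated.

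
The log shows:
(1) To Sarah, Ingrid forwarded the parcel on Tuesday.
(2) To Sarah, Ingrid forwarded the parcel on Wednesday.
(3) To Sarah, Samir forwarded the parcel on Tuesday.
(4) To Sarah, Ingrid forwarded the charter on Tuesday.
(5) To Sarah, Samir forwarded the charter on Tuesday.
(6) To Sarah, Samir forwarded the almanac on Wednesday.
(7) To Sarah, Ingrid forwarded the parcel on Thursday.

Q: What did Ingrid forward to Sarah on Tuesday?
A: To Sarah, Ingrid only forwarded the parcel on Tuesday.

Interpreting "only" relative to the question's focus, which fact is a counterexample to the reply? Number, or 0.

The question "What did ...?" targets the thing, so in the reply the focus falls on "the parcel".
"Only" then excludes alternative things while the background — agent = Ingrid, recipient = Sarah, setting = on Tuesday — is held fixed.
Fact (4) keeps agent = Ingrid, recipient = Sarah, setting = on Tuesday but has thing = the charter; that refutes the reply.
(Fact (2) would refute a reading with focus on the setting — but that is not what the question asks.)

4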